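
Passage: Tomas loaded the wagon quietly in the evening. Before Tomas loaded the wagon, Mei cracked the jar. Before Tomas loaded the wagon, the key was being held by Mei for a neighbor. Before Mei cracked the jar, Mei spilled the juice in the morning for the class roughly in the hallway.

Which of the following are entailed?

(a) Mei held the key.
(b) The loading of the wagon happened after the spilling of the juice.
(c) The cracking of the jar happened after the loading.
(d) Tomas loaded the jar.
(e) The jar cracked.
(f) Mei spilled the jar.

(a), (b), (e)

(a) Entailed — 'hold' is an activity; 'was holding' entails that some holding happened, so 'held' holds.
(b) Entailed — the narrative places the spilling before the loading.
(c) Not entailed — the narrative places the cracking before the loading, not after.
(d) Not entailed — Tomas loaded the wagon, not the jar; the jar belongs to the cracking event.
(e) Entailed — 'Mei cracked the jar' is causative; it entails the inchoative 'the jar cracked'.
(f) Not entailed — Mei spilled the juice, not the jar; the jar belongs to the cracking event.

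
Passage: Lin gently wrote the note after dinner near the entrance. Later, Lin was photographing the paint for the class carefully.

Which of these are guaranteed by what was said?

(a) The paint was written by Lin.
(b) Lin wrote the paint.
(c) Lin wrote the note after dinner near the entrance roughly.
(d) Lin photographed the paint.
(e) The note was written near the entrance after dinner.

(a) Not entailed — Lin wrote the note, not the paint; the paint belongs to the photographing event.
(b) Not entailed — Lin wrote the note, not the paint; the paint belongs to the photographing event.
(c) Not entailed — 'roughly' adds a manner not in (and inconsistent with) the original.
(d) Not entailed — 'was photographing' is progressive on an accomplishment; it does not entail the completed 'photographed'.
(e) Entailed — every conjunct here is already in the original writing event.

(e)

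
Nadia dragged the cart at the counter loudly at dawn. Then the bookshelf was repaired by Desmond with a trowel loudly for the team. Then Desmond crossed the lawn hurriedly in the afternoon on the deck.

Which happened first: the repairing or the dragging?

The connectives place the dragging before the repairing.

the dragging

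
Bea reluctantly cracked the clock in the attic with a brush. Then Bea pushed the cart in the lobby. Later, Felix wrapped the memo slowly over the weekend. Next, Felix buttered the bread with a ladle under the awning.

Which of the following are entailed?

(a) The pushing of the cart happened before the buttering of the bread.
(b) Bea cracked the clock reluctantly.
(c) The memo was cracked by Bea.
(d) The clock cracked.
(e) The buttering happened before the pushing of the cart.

(a) Entailed — the narrative places the pushing before the buttering.
(b) Entailed — the original entails any weakening of itself; this just drops 'in the attic', 'with a brush'.
(c) Not entailed — Bea cracked the clock, not the memo; the memo belongs to the wrapping event.
(d) Entailed — 'Bea cracked the clock' is causative; it entails the inchoative 'the clock cracked'.
(e) Not entailed — the narrative places the pushing before the buttering, not after.

(a), (b), (d)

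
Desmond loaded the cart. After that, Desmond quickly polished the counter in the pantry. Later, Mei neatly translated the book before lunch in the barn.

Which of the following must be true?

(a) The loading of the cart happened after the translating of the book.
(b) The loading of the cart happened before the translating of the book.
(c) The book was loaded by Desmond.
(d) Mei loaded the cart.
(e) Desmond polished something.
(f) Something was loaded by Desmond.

(b), (e), (f)

(a) Not entailed — the narrative places the loading before the translating, not after.
(b) Entailed — the narrative places the loading before the translating.
(c) Not entailed — Desmond loaded the cart, not the book; the book belongs to the translating event.
(d) Not entailed — the passage has Desmond loading the cart, not Mei.
(e) Entailed — this follows by dropping conjuncts from the polishing event's description.
(f) Entailed — this follows by dropping conjuncts from the loading event's description.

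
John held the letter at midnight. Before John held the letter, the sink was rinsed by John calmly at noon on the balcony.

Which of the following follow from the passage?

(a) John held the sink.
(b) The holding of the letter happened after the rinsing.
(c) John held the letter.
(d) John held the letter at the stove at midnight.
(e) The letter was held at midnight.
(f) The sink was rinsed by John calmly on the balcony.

(b), (c), (e), (f)

(a) Not entailed — John held the letter, not the sink; the sink belongs to the rinsing event.
(b) Entailed — the narrative places the rinsing before the holding.
(c) Entailed — dropping 'at midnight' leaves a sub-description the original still satisfies.
(d) Not entailed — 'at the stove' adds information not in the original event.
(e) Entailed — the original entails any weakening of itself; this just generalizes the agent.
(f) Entailed — this follows by dropping conjuncts from the rinsing event's description.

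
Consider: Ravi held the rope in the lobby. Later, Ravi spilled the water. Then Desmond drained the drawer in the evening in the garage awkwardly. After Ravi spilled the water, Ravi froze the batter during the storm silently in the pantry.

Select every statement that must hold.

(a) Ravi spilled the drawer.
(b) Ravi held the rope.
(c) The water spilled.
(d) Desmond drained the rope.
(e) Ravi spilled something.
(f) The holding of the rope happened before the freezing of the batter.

(b), (c), (e), (f)

(a) Not entailed — Ravi spilled the water, not the drawer; the drawer belongs to the draining event.
(b) Entailed — every conjunct here is already in the original holding event.
(c) Entailed — 'Ravi spilled the water' is causative; it entails the inchoative 'the water spilled'.
(d) Not entailed — Desmond drained the drawer, not the rope; the rope belongs to the holding event.
(e) Entailed — generalizing the patient leaves a sub-description the original still satisfies.
(f) Entailed — the narrative places the holding before the freezing.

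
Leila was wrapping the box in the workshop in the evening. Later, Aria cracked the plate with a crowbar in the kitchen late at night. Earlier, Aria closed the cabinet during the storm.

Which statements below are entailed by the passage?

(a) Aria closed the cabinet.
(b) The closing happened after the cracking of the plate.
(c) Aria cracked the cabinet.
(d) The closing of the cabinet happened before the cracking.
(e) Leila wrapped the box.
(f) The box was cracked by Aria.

(a) Entailed — every conjunct here is already in the original closing event.
(b) Not entailed — the narrative places the closing before the cracking, not after.
(c) Not entailed — Aria cracked the plate, not the cabinet; the cabinet belongs to the closing event.
(d) Entailed — the narrative places the closing before the cracking.
(e) Not entailed — 'was wrapping' is progressive on an accomplishment; it does not entail the completed 'wrapped'.
(f) Not entailed — Aria cracked the plate, not the box; the box belongs to the wrapping event.

(a), (d)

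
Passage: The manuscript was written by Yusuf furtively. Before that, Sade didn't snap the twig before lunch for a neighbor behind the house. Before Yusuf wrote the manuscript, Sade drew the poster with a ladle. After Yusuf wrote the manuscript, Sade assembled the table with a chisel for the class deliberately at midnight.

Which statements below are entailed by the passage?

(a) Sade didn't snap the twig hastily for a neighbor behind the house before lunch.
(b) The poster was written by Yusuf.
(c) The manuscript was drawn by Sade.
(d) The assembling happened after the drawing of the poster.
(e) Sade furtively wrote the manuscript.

(a) Entailed — under negation, adding a further restriction is entailed: if no such snapping event occurred, none occurred hastily either.
(b) Not entailed — Yusuf wrote the manuscript, not the poster; the poster belongs to the drawing event.
(c) Not entailed — Sade drew the poster, not the manuscript; the manuscript belongs to the writing event.
(d) Entailed — the narrative places the drawing before the assembling.
(e) Not entailed — the passage has Yusuf writing the manuscript, not Sade.

(a), (d)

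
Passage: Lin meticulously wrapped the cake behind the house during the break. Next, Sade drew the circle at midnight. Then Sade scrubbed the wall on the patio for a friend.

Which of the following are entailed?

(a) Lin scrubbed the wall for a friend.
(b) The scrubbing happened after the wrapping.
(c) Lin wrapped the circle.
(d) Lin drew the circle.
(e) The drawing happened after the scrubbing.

(b)

(a) Not entailed — the passage has Sade scrubbing the wall, not Lin.
(b) Entailed — the narrative places the wrapping before the scrubbing.
(c) Not entailed — Lin wrapped the cake, not the circle; the circle belongs to the drawing event.
(d) Not entailed — the passage has Sade drawing the circle, not Lin.
(e) Not entailed — the narrative places the drawing before the scrubbing, not after.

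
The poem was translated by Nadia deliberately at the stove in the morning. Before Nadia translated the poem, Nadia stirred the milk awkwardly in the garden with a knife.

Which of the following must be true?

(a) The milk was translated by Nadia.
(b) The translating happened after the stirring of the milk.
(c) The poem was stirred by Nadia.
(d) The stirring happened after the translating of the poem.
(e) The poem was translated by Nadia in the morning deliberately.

(a) Not entailed — Nadia translated the poem, not the milk; the milk belongs to the stirring event.
(b) Entailed — the narrative places the stirring before the translating.
(c) Not entailed — Nadia stirred the milk, not the poem; the poem belongs to the translating event.
(d) Not entailed — the narrative places the stirring before the translating, not after.
(e) Entailed — the original entails any weakening of itself; this just drops 'at the stove'.

(b), (e)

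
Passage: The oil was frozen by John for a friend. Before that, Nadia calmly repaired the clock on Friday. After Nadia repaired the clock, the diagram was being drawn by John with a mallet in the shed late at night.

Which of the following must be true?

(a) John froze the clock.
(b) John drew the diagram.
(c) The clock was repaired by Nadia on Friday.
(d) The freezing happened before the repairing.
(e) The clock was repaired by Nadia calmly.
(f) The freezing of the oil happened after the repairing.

(c), (e), (f)

(a) Not entailed — John froze the oil, not the clock; the clock belongs to the repairing event.
(b) Not entailed — 'was drawing' is progressive on an accomplishment; it does not entail the completed 'drew'.
(c) Entailed — dropping 'calmly' leaves a sub-description the original still satisfies.
(d) Not entailed — the narrative places the repairing before the freezing, not after.
(e) Entailed — every conjunct here is already in the original repairing event.
(f) Entailed — the narrative places the repairing before the freezing.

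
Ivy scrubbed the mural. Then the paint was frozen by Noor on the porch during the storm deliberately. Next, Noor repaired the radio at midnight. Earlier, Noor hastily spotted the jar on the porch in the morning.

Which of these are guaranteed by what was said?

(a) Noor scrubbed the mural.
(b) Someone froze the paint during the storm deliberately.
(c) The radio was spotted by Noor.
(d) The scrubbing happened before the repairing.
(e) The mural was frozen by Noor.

(a) Not entailed — the passage has Ivy scrubbing the mural, not Noor.
(b) Entailed — this follows by dropping conjuncts from the freezing event's description.
(c) Not entailed — Noor spotted the jar, not the radio; the radio belongs to the repairing event.
(d) Entailed — the narrative places the scrubbing before the repairing.
(e) Not entailed — Noor froze the paint, not the mural; the mural belongs to the scrubbing event.

(b), (d)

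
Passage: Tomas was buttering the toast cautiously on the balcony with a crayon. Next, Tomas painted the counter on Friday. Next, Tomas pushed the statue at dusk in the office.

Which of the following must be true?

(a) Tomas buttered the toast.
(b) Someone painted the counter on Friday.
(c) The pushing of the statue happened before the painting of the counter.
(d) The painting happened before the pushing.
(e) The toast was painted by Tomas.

(b), (d)

(a) Not entailed — 'was buttering' is progressive on an accomplishment; it does not entail the completed 'buttered'.
(b) Entailed — the original entails any weakening of itself; this just generalizes the agent.
(c) Not entailed — the narrative places the painting before the pushing, not after.
(d) Entailed — the narrative places the painting before the pushing.
(e) Not entailed — Tomas painted the counter, not the toast; the toast belongs to the buttering event.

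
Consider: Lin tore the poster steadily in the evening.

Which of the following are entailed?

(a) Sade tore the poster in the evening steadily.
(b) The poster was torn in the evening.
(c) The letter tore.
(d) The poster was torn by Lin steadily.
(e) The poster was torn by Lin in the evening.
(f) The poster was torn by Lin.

(b), (d), (e), (f)

(a) Not entailed — the passage has Lin tearing the poster, not Sade.
(b) Entailed — dropping 'steadily' and generalizing the agent leaves a sub-description the original still satisfies.
(c) Not entailed — the poster is what tore, not the letter.
(d) Entailed — this follows by dropping conjuncts from the tearing event's description.
(e) Entailed — this follows by dropping conjuncts from the tearing event's description.
(f) Entailed — this follows by dropping conjuncts from the tearing event's description.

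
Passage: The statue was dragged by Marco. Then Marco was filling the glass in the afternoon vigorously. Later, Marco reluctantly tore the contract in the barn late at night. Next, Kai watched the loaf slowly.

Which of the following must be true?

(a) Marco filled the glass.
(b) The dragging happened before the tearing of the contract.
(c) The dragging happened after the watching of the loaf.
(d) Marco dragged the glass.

(b)

(a) Not entailed — 'was filling' is progressive on an accomplishment; it does not entail the completed 'filled'.
(b) Entailed — the narrative places the dragging before the tearing.
(c) Not entailed — the narrative places the dragging before the watching, not after.
(d) Not entailed — Marco dragged the statue, not the glass; the glass belongs to the filling event.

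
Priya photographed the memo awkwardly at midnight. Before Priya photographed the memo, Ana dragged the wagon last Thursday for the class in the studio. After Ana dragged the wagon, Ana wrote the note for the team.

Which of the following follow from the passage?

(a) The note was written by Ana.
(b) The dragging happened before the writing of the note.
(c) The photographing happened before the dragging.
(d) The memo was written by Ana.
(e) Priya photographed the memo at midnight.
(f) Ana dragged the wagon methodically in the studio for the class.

(a), (b), (e)

(a) Entailed — the original entails any weakening of itself; this just drops 'for the team'.
(b) Entailed — the narrative places the dragging before the writing.
(c) Not entailed — the narrative places the dragging before the photographing, not after.
(d) Not entailed — Ana wrote the note, not the memo; the memo belongs to the photographing event.
(e) Entailed — this follows by dropping conjuncts from the photographing event's description.
(f) Not entailed — 'methodically' adds information not in the original event.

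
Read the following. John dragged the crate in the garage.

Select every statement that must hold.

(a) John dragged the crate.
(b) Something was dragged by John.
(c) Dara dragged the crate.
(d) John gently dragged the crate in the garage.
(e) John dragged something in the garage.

(a), (b), (e)

(a) Entailed — the original entails any weakening of itself; this just drops 'in the garage'.
(b) Entailed — this follows by dropping conjuncts from the dragging event's description.
(c) Not entailed — the passage has John dragging the crate, not Dara.
(d) Not entailed — 'gently' adds information not in the original event.
(e) Entailed — the original entails any weakening of itself; this just generalizes the patient.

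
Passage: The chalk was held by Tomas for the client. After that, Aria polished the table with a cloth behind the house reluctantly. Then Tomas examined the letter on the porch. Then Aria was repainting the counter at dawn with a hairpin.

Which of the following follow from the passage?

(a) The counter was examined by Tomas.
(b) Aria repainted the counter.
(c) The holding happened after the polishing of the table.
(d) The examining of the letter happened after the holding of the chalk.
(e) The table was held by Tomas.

(a) Not entailed — Tomas examined the letter, not the counter; the counter belongs to the repainting event.
(b) Not entailed — 'was repainting' is progressive on an accomplishment; it does not entail the completed 'repainted'.
(c) Not entailed — the narrative places the holding before the polishing, not after.
(d) Entailed — the narrative places the holding before the examining.
(e) Not entailed — Tomas held the chalk, not the table; the table belongs to the polishing event.

(d)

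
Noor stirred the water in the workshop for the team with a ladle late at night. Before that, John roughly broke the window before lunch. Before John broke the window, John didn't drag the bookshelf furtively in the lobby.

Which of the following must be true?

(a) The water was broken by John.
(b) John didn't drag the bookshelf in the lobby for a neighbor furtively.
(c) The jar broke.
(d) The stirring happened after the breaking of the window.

(b), (d)

(a) Not entailed — John broke the window, not the water; the water belongs to the stirring event.
(b) Entailed — under negation, adding a further restriction is entailed: if no such dragging event occurred, none occurred for a neighbor either.
(c) Not entailed — the window is what broke, not the jar.
(d) Entailed — the narrative places the breaking before the stirring.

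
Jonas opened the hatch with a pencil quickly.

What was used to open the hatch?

'with a pencil' marks the instrument of the opening event.

a pencil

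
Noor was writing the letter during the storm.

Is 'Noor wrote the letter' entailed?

no

'was writing' is progressive; for an accomplishment like 'write the letter', it doesn't entail completion.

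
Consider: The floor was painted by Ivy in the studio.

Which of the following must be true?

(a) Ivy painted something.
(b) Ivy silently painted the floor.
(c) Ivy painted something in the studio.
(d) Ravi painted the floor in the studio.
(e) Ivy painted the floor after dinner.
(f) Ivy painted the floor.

(a) Entailed — the original entails any weakening of itself; this just drops 'in the studio' and generalizes the patient.
(b) Not entailed — 'silently' adds information not in the original event.
(c) Entailed — every conjunct here is already in the original painting event.
(d) Not entailed — the passage has Ivy painting the floor, not Ravi.
(e) Not entailed — 'after dinner' adds information not in the original event.
(f) Entailed — this follows by dropping conjuncts from the painting event's description.

(a), (c), (f)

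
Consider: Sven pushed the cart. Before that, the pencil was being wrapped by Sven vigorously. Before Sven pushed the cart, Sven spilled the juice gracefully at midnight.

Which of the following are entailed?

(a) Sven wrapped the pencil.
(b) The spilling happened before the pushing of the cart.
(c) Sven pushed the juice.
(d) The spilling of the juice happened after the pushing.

(b)

(a) Not entailed — 'was wrapping' is progressive on an accomplishment; it does not entail the completed 'wrapped'.
(b) Entailed — the narrative places the spilling before the pushing.
(c) Not entailed — Sven pushed the cart, not the juice; the juice belongs to the spilling event.
(d) Not entailed — the narrative places the spilling before the pushing, not after.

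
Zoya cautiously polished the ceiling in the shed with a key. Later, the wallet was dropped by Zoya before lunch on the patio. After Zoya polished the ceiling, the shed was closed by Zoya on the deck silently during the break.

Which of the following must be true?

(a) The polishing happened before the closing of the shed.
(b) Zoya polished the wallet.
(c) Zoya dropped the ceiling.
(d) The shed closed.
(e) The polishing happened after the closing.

(a), (d)

(a) Entailed — the narrative places the polishing before the closing.
(b) Not entailed — Zoya polished the ceiling, not the wallet; the wallet belongs to the dropping event.
(c) Not entailed — Zoya dropped the wallet, not the ceiling; the ceiling belongs to the polishing event.
(d) Entailed — 'Zoya closed the shed' is causative; it entails the inchoative 'the shed closed'.
(e) Not entailed — the narrative places the polishing before the closing, not after.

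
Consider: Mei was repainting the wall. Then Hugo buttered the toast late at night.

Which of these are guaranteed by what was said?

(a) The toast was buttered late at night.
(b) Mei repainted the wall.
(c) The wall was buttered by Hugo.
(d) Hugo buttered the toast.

(a) Entailed — the original entails any weakening of itself; this just generalizes the agent.
(b) Not entailed — 'was repainting' is progressive on an accomplishment; it does not entail the completed 'repainted'.
(c) Not entailed — Hugo buttered the toast, not the wall; the wall belongs to the repainting event.
(d) Entailed — the original entails any weakening of itself; this just drops 'late at night'.

(a), (d)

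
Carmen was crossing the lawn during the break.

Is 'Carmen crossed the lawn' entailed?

'was crossing' is progressive; for an accomplishment like 'cross the lawn', it doesn't entail completion.

no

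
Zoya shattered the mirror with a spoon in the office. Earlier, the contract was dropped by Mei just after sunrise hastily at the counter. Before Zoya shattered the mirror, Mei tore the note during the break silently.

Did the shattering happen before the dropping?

no

The narrative orders the dropping before the shattering.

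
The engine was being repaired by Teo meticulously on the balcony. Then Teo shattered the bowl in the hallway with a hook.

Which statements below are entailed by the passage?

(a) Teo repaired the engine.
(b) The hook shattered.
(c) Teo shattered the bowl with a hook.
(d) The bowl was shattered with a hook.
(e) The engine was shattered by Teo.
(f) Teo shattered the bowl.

(c), (d), (f)

(a) Not entailed — 'was repairing' is progressive on an accomplishment; it does not entail the completed 'repaired'.
(b) Not entailed — the bowl is what shattered, not the hook.
(c) Entailed — the original entails any weakening of itself; this just drops 'in the hallway'.
(d) Entailed — this follows by dropping conjuncts from the shattering event's description.
(e) Not entailed — Teo shattered the bowl, not the engine; the engine belongs to the repairing event.
(f) Entailed — dropping 'in the hallway', 'with a hook' leaves a sub-description the original still satisfies.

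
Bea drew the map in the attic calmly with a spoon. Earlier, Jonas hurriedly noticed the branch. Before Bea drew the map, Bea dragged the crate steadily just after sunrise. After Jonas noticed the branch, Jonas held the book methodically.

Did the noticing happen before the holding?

yes

The narrative orders the noticing before the holding.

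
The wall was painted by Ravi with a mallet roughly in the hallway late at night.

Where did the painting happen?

'in the hallway' marks the location of the painting event.

in the hallway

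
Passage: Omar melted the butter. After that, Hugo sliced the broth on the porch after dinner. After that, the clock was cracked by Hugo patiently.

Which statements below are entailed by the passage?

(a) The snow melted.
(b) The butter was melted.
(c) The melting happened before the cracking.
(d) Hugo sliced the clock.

(b), (c)

(a) Not entailed — the butter is what melted, not the snow.
(b) Entailed — generalizing the agent leaves a sub-description the original still satisfies.
(c) Entailed — the narrative places the melting before the cracking.
(d) Not entailed — Hugo sliced the broth, not the clock; the clock belongs to the cracking event.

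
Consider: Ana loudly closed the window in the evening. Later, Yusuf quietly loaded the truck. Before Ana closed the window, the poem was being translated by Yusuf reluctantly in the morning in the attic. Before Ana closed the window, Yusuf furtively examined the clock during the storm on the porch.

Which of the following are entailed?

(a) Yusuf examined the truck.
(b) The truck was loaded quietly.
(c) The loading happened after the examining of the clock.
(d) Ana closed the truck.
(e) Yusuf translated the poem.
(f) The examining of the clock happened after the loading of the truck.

(b), (c)

(a) Not entailed — Yusuf examined the clock, not the truck; the truck belongs to the loading event.
(b) Entailed — this follows by dropping conjuncts from the loading event's description.
(c) Entailed — the narrative places the examining before the loading.
(d) Not entailed — Ana closed the window, not the truck; the truck belongs to the loading event.
(e) Not entailed — 'was translating' is progressive on an accomplishment; it does not entail the completed 'translated'.
(f) Not entailed — the narrative places the examining before the loading, not after.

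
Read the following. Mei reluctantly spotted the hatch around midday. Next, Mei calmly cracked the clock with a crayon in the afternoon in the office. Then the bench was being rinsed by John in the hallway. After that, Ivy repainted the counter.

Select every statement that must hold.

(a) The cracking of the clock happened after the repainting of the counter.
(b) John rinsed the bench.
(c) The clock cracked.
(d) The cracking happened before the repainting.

(a) Not entailed — the narrative places the cracking before the repainting, not after.
(b) Entailed — 'rinse' is an activity; 'was rinsing' entails that some rinsing happened, so 'rinsed' holds.
(c) Entailed — 'Mei cracked the clock' is causative; it entails the inchoative 'the clock cracked'.
(d) Entailed — the narrative places the cracking before the repainting.

(b), (c), (d)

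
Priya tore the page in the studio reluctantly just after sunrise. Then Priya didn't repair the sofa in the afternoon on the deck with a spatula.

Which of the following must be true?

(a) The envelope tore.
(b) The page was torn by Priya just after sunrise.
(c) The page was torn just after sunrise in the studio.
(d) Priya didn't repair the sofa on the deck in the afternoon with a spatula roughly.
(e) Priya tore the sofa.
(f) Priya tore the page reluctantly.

(a) Not entailed — the page is what tore, not the envelope.
(b) Entailed — every conjunct here is already in the original tearing event.
(c) Entailed — this follows by dropping conjuncts from the tearing event's description.
(d) Entailed — under negation, adding a further restriction is entailed: if no such repairing event occurred, none occurred roughly either.
(e) Not entailed — Priya tore the page, not the sofa; the sofa belongs to the repairing event.
(f) Entailed — the original entails any weakening of itself; this just drops 'just after sunrise', 'in the studio'.

(b), (c), (d), (f)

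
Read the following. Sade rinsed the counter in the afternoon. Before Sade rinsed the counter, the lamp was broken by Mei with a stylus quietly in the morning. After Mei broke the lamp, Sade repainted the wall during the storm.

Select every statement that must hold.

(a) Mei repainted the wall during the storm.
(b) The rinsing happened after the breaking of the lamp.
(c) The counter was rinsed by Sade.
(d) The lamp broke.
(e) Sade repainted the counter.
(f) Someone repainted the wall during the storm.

(a) Not entailed — the passage has Sade repainting the wall, not Mei.
(b) Entailed — the narrative places the breaking before the rinsing.
(c) Entailed — every conjunct here is already in the original rinsing event.
(d) Entailed — 'Mei broke the lamp' is causative; it entails the inchoative 'the lamp broke'.
(e) Not entailed — Sade repainted the wall, not the counter; the counter belongs to the rinsing event.
(f) Entailed — this follows by dropping conjuncts from the repainting event's description.

(b), (c), (d), (f)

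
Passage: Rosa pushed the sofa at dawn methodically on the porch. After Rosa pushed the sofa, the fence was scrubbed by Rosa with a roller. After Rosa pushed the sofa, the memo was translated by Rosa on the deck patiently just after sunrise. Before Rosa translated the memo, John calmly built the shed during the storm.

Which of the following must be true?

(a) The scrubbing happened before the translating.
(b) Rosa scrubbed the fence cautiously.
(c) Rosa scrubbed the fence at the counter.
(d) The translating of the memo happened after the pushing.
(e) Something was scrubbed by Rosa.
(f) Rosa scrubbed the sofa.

(a) Not entailed — the narrative doesn't order the scrubbing relative to the translating.
(b) Not entailed — 'cautiously' adds information not in the original event.
(c) Not entailed — 'at the counter' adds information not in the original event.
(d) Entailed — the narrative places the pushing before the translating.
(e) Entailed — every conjunct here is already in the original scrubbing event.
(f) Not entailed — Rosa scrubbed the fence, not the sofa; the sofa belongs to the pushing event.

(d), (e)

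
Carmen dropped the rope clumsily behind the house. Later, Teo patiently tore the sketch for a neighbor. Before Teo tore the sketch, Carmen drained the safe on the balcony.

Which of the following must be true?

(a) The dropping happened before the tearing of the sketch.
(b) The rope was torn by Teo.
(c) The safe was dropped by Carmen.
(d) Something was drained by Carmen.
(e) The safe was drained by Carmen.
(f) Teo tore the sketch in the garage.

(a), (d), (e)

(a) Entailed — the narrative places the dropping before the tearing.
(b) Not entailed — Teo tore the sketch, not the rope; the rope belongs to the dropping event.
(c) Not entailed — Carmen dropped the rope, not the safe; the safe belongs to the draining event.
(d) Entailed — dropping 'on the balcony' and generalizing the patient leaves a sub-description the original still satisfies.
(e) Entailed — dropping 'on the balcony' leaves a sub-description the original still satisfies.
(f) Not entailed — 'in the garage' adds information not in the original event.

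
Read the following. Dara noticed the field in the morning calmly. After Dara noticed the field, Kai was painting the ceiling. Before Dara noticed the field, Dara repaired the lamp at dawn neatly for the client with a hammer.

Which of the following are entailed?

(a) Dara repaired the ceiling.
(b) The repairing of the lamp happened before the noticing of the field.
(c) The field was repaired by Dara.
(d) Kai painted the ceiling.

(a) Not entailed — Dara repaired the lamp, not the ceiling; the ceiling belongs to the painting event.
(b) Entailed — the narrative places the repairing before the noticing.
(c) Not entailed — Dara repaired the lamp, not the field; the field belongs to the noticing event.
(d) Not entailed — 'was painting' is progressive on an accomplishment; it does not entail the completed 'painted'.

(b)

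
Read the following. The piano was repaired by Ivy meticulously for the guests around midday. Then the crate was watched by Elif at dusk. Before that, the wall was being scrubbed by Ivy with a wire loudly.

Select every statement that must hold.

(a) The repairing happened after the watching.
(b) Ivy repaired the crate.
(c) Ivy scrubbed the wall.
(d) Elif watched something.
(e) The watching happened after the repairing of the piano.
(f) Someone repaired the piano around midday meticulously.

(a) Not entailed — the narrative places the repairing before the watching, not after.
(b) Not entailed — Ivy repaired the piano, not the crate; the crate belongs to the watching event.
(c) Entailed — 'scrub' is an activity; 'was scrubbing' entails that some scrubbing happened, so 'scrubbed' holds.
(d) Entailed — this follows by dropping conjuncts from the watching event's description.
(e) Entailed — the narrative places the repairing before the watching.
(f) Entailed — this follows by dropping conjuncts from the repairing event's description.

(c), (d), (e), (f)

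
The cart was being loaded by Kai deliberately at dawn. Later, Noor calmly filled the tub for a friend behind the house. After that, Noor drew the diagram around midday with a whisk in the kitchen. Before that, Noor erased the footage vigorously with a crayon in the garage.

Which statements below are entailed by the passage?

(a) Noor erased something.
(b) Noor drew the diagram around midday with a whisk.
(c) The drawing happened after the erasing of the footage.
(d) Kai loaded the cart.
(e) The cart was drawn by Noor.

(a) Entailed — this follows by dropping conjuncts from the erasing event's description.
(b) Entailed — every conjunct here is already in the original drawing event.
(c) Entailed — the narrative places the erasing before the drawing.
(d) Not entailed — 'was loading' is progressive on an accomplishment; it does not entail the completed 'loaded'.
(e) Not entailed — Noor drew the diagram, not the cart; the cart belongs to the loading event.

(a), (b), (c)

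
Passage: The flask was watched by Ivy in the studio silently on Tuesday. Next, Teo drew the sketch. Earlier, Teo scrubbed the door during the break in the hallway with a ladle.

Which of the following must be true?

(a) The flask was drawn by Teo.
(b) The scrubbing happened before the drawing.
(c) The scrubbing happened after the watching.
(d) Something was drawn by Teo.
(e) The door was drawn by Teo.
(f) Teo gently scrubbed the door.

(b), (d)

(a) Not entailed — Teo drew the sketch, not the flask; the flask belongs to the watching event.
(b) Entailed — the narrative places the scrubbing before the drawing.
(c) Not entailed — the narrative doesn't order the watching relative to the scrubbing.
(d) Entailed — this follows by dropping conjuncts from the drawing event's description.
(e) Not entailed — Teo drew the sketch, not the door; the door belongs to the scrubbing event.
(f) Not entailed — 'gently' adds information not in the original event.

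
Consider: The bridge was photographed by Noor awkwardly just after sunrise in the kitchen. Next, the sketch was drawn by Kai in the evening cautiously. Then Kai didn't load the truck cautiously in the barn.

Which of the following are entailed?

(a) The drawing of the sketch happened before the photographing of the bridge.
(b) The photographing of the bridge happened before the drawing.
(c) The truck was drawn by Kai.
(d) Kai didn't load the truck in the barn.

(b)

(a) Not entailed — the narrative places the photographing before the drawing, not after.
(b) Entailed — the narrative places the photographing before the drawing.
(c) Not entailed — Kai drew the sketch, not the truck; the truck belongs to the loading event.
(d) Not entailed — dropping 'cautiously' under negation is not valid — the original leaves open that Kai loaded the truck some other way.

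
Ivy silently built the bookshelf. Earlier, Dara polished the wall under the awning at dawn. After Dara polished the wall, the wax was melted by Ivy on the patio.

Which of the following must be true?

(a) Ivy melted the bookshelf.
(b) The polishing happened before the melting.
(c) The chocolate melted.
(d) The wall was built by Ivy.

(a) Not entailed — Ivy melted the wax, not the bookshelf; the bookshelf belongs to the building event.
(b) Entailed — the narrative places the polishing before the melting.
(c) Not entailed — the wax is what melted, not the chocolate.
(d) Not entailed — Ivy built the bookshelf, not the wall; the wall belongs to the polishing event.

(b)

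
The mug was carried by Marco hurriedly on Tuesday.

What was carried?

'the mug' marks the patient of the carrying event.

the mug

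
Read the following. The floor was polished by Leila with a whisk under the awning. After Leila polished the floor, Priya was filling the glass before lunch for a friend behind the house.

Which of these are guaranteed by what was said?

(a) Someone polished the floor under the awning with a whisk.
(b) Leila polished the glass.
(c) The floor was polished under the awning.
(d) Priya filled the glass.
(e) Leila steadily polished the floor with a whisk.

(a), (c)

(a) Entailed — every conjunct here is already in the original polishing event.
(b) Not entailed — Leila polished the floor, not the glass; the glass belongs to the filling event.
(c) Entailed — this follows by dropping conjuncts from the polishing event's description.
(d) Not entailed — 'was filling' is progressive on an accomplishment; it does not entail the completed 'filled'.
(e) Not entailed — 'steadily' adds information not in the original event.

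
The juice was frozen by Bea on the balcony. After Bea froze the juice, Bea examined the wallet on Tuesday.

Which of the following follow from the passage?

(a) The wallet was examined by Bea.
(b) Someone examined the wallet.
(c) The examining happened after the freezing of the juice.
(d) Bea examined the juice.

(a), (b), (c)

(a) Entailed — the original entails any weakening of itself; this just drops 'on Tuesday'.
(b) Entailed — dropping 'on Tuesday' and generalizing the agent leaves a sub-description the original still satisfies.
(c) Entailed — the narrative places the freezing before the examining.
(d) Not entailed — Bea examined the wallet, not the juice; the juice belongs to the freezing event.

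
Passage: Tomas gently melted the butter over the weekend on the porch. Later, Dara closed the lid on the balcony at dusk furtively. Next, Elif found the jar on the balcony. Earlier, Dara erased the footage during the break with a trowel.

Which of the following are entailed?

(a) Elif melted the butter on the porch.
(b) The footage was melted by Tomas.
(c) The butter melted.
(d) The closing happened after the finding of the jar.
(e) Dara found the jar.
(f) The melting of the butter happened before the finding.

(a) Not entailed — the passage has Tomas melting the butter, not Elif.
(b) Not entailed — Tomas melted the butter, not the footage; the footage belongs to the erasing event.
(c) Entailed — 'Tomas melted the butter' is causative; it entails the inchoative 'the butter melted'.
(d) Not entailed — the narrative places the closing before the finding, not after.
(e) Not entailed — the passage has Elif finding the jar, not Dara.
(f) Entailed — the narrative places the melting before the finding.

(c), (f)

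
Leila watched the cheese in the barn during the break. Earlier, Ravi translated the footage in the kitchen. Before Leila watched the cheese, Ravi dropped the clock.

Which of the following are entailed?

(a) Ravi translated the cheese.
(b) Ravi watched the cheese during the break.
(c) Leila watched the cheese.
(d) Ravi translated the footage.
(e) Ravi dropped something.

(c), (d), (e)

(a) Not entailed — Ravi translated the footage, not the cheese; the cheese belongs to the watching event.
(b) Not entailed — the passage has Leila watching the cheese, not Ravi.
(c) Entailed — every conjunct here is already in the original watching event.
(d) Entailed — the original entails any weakening of itself; this just drops 'in the kitchen'.
(e) Entailed — every conjunct here is already in the original dropping event.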